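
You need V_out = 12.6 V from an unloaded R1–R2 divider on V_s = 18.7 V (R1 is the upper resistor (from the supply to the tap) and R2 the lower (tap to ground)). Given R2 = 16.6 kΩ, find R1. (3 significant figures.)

R1 ≈ 8.04 kΩ

V_out/V_s = R2/(R1+R2) = 0.6738.
R1 = R2·(1/k − 1) = 16.6 × 0.4841 = 8.037 kΩ.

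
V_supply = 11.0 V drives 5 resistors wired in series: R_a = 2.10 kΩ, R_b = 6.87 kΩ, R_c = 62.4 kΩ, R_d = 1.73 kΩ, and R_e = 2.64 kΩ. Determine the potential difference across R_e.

V ≈ 0.383 V

Series total: ΣR = 2.10 + 6.87 + 62.4 + 1.73 + 2.64 = 75.74 kΩ.
V = V_supply · R/ΣR = 11.0 × 0.03486 = 0.3834 V.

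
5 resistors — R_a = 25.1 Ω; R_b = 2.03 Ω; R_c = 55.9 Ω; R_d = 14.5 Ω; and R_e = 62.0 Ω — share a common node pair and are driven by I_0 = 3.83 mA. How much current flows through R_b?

I ≈ 2.97 mA

ΣG = 1/25.1 + 1/2.03 + 1/55.9 + 1/14.5 + 1/62.0 = 0.6354.
R_b takes the fraction G_k/ΣG = 0.4926/0.6354 = 0.7752, so I = 3.83 × 0.7752 = 2.969 mA.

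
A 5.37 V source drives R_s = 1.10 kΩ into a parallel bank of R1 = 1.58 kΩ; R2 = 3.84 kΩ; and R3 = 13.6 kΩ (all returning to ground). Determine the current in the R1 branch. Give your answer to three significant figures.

Combine the parallel branches: R_p = (1/1.58 + 1/3.84 + 1/13.6)⁻¹ = 1.034 kΩ.
V_A = 5.37 × 1.034/2.134 = 2.602 V.
Branch current I = V_A/R1 = 2.602/1.58 = 1.647 mA.

I ≈ 1.65 mA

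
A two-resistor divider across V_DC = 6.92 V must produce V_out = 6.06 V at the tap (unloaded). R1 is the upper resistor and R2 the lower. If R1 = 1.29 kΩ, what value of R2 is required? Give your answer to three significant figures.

The divider ratio is R2/(R1+R2) = 6.06/6.92 = 0.8757.
Rearranging, R2 = R1·k/(1−k) = 1.29 × 7.047 = 9.090 kΩ.

R2 ≈ 9.09 kΩ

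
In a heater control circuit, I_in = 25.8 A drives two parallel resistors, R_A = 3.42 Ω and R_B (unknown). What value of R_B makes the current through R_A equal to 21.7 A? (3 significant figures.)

R_B ≈ 18.1 Ω

The fraction through R_A equals R_B/(R_A+R_B).
With f = 0.8411, R_B = R_A · f/(1−f) = 3.42 × 5.293 = 18.10 Ω.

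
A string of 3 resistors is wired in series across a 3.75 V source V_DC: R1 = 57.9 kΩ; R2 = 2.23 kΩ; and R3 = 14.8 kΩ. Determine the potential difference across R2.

V ≈ 0.112 V

Total series resistance ΣR = 57.9 + 2.23 + 14.8 = 74.93 kΩ.
Voltage divider: V = V_DC · (2.230 / 74.93) = 3.75 × 0.02976 = 0.1116 V.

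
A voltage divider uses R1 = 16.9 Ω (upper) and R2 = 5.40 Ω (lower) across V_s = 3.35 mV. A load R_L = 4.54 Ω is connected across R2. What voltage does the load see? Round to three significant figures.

V_out ≈ 0.427 mV

R2 ‖ R_L = (5.40 × 4.54)/(5.40 + 4.54) = 2.466 Ω.
Now apply the divider: V_out = 3.35 × 0.1274 = 0.4266 mV.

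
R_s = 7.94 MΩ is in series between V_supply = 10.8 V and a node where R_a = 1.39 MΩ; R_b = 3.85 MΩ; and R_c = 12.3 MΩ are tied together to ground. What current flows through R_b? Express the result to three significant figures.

Combine the parallel branches: R_p = (1/1.39 + 1/3.85 + 1/12.3)⁻¹ = 0.9430 MΩ.
V_A = 10.8 × 0.9430/8.883 = 1.146 V.
I(R_b) = V_A / R_b = 1.146/3.85 = 0.2978 µA.

I ≈ 0.298 µA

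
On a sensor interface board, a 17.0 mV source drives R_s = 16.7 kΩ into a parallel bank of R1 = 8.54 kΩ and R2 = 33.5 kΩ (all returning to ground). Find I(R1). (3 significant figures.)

Combine the parallel branches: R_p = (1/8.54 + 1/33.5)⁻¹ = 6.805 kΩ.
Node voltage V_A = V_DC · R_p/(R_s + R_p) = 17.0 × 0.2895 = 4.922 mV.
Branch current I = V_A/R1 = 4.922/8.54 = 0.5763 µA.
(Equivalently: I_total = 0.7232 µA, then current-divider fraction G_k/ΣG = 0.7969.)

I ≈ 0.576 µA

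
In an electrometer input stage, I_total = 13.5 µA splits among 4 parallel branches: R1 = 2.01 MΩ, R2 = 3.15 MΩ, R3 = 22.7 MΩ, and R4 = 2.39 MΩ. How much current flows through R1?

Conductances: ΣG = 1/2.01 + 1/3.15 + 1/22.7 + 1/2.39 = 1.277 (1/MΩ).
R1 takes the fraction G_k/ΣG = 0.4975/1.277 = 0.3895, so I = 13.5 × 0.3895 = 5.258 µA.

I ≈ 5.26 µA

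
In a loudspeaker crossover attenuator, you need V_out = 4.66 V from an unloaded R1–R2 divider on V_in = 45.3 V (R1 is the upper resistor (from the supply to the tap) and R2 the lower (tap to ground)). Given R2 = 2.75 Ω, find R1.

R1 ≈ 24.0 Ω

V_out/V_in = R2/(R1+R2) = 0.1029.
So R1 = R2 · (V_in/V_out − 1) = 2.75 × (45.3/4.66 − 1) = 2.75 × 8.721 = 23.98 Ω.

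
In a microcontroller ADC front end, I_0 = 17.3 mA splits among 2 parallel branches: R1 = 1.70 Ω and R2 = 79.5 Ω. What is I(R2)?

I ≈ 0.362 mA

With just two branches, the current splits inversely with resistance.
So I = 17.3 × 1.70/81.20 = 0.3622 mA.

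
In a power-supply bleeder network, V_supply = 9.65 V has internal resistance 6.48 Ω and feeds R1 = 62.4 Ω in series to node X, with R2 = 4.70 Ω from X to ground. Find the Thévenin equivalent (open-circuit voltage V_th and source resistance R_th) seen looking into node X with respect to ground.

R1' = 6.48 + 62.4 = 68.88 Ω (source resistance + R1).
Open-circuit (no load on X): V_th = V_supply · R2/(R1' + R2) = 9.65 × 4.70/(68.88 + 4.70) = 0.6164 V.
Zeroing V_supply shorts the top of R1' to ground, so R_th = R1' ‖ R2 = 4.400 Ω.

V_th ≈ 0.616 V, R_th ≈ 4.40 Ω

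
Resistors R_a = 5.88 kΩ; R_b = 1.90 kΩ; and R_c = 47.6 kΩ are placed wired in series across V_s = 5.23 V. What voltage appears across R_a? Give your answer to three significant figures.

Total series resistance ΣR = 5.88 + 1.90 + 47.6 = 55.38 kΩ.
V = V_s · R/ΣR = 5.23 × 0.1062 = 0.5553 V.

V ≈ 0.555 V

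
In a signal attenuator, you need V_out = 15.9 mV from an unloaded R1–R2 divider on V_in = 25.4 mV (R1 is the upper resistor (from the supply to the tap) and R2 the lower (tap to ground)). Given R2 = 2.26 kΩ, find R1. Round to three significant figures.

V_out/V_in = R2/(R1+R2) = 0.6260.
R1 = R2·(1/k − 1) = 2.26 × 0.5975 = 1.350 kΩ.

R1 ≈ 1.35 kΩ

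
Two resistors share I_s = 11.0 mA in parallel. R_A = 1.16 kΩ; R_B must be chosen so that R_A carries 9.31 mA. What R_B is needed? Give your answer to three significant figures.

R_B ≈ 6.39 kΩ

The fraction through R_A equals R_B/(R_A+R_B).
With f = 0.8464, R_B = R_A · f/(1−f) = 1.16 × 5.509 = 6.390 kΩ.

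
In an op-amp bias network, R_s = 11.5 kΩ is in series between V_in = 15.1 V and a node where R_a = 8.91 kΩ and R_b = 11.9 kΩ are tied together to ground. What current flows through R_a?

Equivalent of the parallel group: R_p = 5.095 kΩ.
V_A by voltage divider: V_A = 15.1 × 5.095/(11.5 + 5.095) = 4.636 V.
Branch current I = V_A/R_a = 4.636/8.91 = 0.5203 mA.

I ≈ 0.520 mA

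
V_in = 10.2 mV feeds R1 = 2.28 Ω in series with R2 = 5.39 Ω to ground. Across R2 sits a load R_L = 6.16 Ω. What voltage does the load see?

V_out ≈ 5.69 mV

First combine the lower leg with the load: R2 ‖ R_L = 2.875 Ω.
Now apply the divider: V_out = 10.2 × 0.5577 = 5.688 mV.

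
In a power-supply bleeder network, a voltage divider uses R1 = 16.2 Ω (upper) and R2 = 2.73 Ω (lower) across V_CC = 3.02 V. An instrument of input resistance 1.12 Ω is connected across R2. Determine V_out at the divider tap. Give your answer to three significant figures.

First combine the lower leg with the load: R2 ‖ R_L = 0.7942 Ω.
Now apply the divider: V_out = 3.02 × 0.04673 = 0.1411 V.

V_out ≈ 0.141 V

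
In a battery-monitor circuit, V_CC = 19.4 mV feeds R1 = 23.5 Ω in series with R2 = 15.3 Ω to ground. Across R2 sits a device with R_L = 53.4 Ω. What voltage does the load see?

The load sits in parallel with R2, giving an effective lower resistance R2' = R2·R_L/(R2+R_L) = 11.89 Ω.
Now apply the divider: V_out = 19.4 × 0.3360 = 6.519 mV.

V_out ≈ 6.52 mV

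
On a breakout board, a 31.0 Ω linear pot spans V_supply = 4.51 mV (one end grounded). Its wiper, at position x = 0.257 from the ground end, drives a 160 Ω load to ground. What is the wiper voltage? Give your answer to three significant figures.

Split the track: R_lower = x·R_p = 7.967 Ω, R_upper = (1−x)·R_p = 23.03 Ω.
R_L loads the lower segment: effective lower R = 7.589 Ω.
Loaded-divider output: V_out = 4.51 × 0.2478 = 1.118 mV.

V_out ≈ 1.12 mV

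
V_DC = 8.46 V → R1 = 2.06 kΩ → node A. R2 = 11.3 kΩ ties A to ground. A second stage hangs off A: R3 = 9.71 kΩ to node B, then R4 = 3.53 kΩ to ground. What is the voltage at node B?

V_B ≈ 1.69 V

Node A sees R2 in parallel with the series input of stage 2, R3 + R4 = 13.24 kΩ.
R2 ‖ (R3+R4) = 6.097 kΩ.
V_A = 8.46 × 6.097/(2.06 + 6.097) = 6.323 V.
Stage 2 is unloaded, so V_B = V_A · R4/(R3+R4) = 6.323 × 3.53/13.24 = 1.686 V.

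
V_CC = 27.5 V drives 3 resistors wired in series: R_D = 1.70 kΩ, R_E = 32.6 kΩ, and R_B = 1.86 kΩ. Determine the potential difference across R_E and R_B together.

ΣR = 1.70 + 32.6 + 1.86 = 36.16 kΩ.
R_{R_E..R_B} = 32.6 + 1.86 = 34.46 kΩ.
By the voltage-divider rule, V = 27.5 × 34.46/36.16 = 26.21 V.

V ≈ 26.2 V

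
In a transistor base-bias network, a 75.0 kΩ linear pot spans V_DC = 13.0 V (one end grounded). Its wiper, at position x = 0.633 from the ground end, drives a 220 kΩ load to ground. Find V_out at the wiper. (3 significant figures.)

Split the track: R_lower = x·R_p = 47.48 kΩ, R_upper = (1−x)·R_p = 27.52 kΩ.
Lower segment in parallel with the load: 47.48 ‖ 220 = 39.05 kΩ.
V_out = 13.0 × 39.05/(27.52 + 39.05) = 7.625 V.
(Unloaded: V_out = x·V_DC = 8.23 V.)

V_out ≈ 7.63 V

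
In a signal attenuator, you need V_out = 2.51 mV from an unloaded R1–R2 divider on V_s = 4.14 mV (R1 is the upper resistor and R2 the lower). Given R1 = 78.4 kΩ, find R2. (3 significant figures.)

R2 ≈ 121 kΩ

V_out/V_s = R2/(R1+R2) = 0.6063.
R2 = R1 · 0.6063/(1 − 0.6063) = 120.7 kΩ.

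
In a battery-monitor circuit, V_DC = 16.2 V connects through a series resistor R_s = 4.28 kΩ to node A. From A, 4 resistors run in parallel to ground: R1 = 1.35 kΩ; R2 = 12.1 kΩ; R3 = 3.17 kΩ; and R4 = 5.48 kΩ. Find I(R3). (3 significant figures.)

I ≈ 0.768 mA

Equivalent of the parallel group: R_p = 0.7568 kΩ.
Node voltage V_A = V_DC · R_p/(R_s + R_p) = 16.2 × 0.1503 = 2.434 V.
I(R3) = V_A / R3 = 2.434/3.17 = 0.7679 mA.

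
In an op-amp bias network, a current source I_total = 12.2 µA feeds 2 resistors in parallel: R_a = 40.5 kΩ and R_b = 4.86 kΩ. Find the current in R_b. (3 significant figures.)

With just two branches, the current splits inversely with resistance.
I(R_b) = 12.2 × 40.5/(40.5 + 4.86) = 12.2 × 0.8929 = 10.89 µA.

I ≈ 10.9 µA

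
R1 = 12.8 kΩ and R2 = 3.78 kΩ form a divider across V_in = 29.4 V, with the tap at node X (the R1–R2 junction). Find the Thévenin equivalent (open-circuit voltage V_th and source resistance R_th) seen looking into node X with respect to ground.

V_th ≈ 6.70 V, R_th ≈ 2.92 kΩ

V_th is the unloaded tap voltage: V_in · R2/(R1+R2) = 29.4 × 0.2280 = 6.703 V.
Looking into X with the source shorted: R_th = R1·R2/(R1+R2) = 12.80 × 3.78/16.58 = 2.918 kΩ.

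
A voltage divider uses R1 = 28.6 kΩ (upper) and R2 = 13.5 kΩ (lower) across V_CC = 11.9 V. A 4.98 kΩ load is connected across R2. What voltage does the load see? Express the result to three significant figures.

V_out ≈ 1.34 V

The load sits in parallel with R2, giving an effective lower resistance R2' = R2·R_L/(R2+R_L) = 3.638 kΩ.
Now apply the divider: V_out = 11.9 × 0.1128 = 1.343 V.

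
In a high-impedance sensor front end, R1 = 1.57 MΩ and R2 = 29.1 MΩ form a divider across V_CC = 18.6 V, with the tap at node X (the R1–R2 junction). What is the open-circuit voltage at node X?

V_th is the unloaded tap voltage: V_CC · R2/(R1+R2) = 18.6 × 0.9488 = 17.65 V.

V_th ≈ 17.6 V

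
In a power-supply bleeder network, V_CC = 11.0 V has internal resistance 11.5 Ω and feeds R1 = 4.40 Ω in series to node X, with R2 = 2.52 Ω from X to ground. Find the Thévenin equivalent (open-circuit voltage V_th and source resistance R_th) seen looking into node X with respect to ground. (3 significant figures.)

V_th ≈ 1.50 V, R_th ≈ 2.18 Ω

R1' = 11.5 + 4.40 = 15.90 Ω (source resistance + R1).
V_th is the unloaded tap voltage: V_CC · R2/(R1'+R2) = 11.0 × 0.1368 = 1.505 V.
Zeroing V_CC shorts the top of R1' to ground, so R_th = R1' ‖ R2 = 2.175 Ω.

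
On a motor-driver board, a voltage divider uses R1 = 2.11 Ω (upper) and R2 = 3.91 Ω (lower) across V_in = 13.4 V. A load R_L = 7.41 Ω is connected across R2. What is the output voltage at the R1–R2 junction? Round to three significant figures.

The load sits in parallel with R2, giving an effective lower resistance R2' = R2·R_L/(R2+R_L) = 2.559 Ω.
Voltage divider with the loaded lower leg: V_out = 13.4 × 2.559/(2.11 + 2.559) = 13.4 × 0.5481 = 7.345 V.

V_out ≈ 7.34 V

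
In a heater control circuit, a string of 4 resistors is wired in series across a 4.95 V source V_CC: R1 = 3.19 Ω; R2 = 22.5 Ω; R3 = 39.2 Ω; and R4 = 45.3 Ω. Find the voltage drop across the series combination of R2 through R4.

ΣR = 3.19 + 22.5 + 39.2 + 45.3 = 110.2 Ω.
R_{R2..R4} = 22.5 + 39.2 + 45.3 = 107.0 Ω.
V = V_CC · R/ΣR = 4.95 × 0.9711 = 4.807 V.

V ≈ 4.81 V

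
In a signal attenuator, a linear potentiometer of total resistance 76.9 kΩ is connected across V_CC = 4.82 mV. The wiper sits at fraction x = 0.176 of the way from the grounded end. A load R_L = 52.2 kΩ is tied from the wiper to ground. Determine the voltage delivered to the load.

V_out ≈ 0.699 mV

Lower segment x·R_p = 13.53 kΩ; upper segment (1−x)·R_p = 63.37 kΩ.
(x·R_p) ‖ R_L = 10.75 kΩ.
V_out = 4.82 × 10.75/(63.37 + 10.75) = 0.6990 mV.
(Unloaded: V_out = x·V_CC = 0.848 mV.)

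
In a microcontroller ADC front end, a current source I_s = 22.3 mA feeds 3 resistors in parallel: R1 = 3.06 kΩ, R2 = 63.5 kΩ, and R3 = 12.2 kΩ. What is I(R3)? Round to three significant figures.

Conductances: ΣG = 1/3.06 + 1/63.5 + 1/12.2 = 0.4245 (1/kΩ).
R3 takes the fraction G_k/ΣG = 0.08197/0.4245 = 0.1931, so I = 22.3 × 0.1931 = 4.306 mA.

I ≈ 4.31 mA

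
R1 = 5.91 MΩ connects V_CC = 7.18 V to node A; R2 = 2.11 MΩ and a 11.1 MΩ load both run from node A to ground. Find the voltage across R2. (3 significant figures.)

V_out ≈ 1.66 V

R2 ‖ R_L = (2.11 × 11.1)/(2.11 + 11.1) = 1.773 MΩ.
Now apply the divider: V_out = 7.18 × 0.2308 = 1.657 V.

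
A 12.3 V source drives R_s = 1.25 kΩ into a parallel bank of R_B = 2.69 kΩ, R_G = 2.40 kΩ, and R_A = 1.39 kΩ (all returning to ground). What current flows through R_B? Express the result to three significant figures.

I ≈ 1.59 mA

Parallel bank: R_p = 1/(1/2.69 + 1/2.40 + 1/1.39) = 0.6632 kΩ.
V_A by voltage divider: V_A = 12.3 × 0.6632/(1.25 + 0.6632) = 4.264 V.
I(R_B) = V_A / R_B = 4.264/2.69 = 1.585 mA.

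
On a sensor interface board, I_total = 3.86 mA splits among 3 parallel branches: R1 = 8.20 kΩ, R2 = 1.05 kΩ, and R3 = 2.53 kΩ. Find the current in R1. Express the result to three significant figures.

ΣG = 1/8.20 + 1/1.05 + 1/2.53 = 1.470.
R1 takes the fraction G_k/ΣG = 0.1220/1.470 = 0.08298, so I = 3.86 × 0.08298 = 0.3203 mA.

I ≈ 0.320 mA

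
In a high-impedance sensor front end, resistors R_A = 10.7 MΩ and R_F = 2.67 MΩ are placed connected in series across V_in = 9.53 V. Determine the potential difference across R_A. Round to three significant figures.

Series total: ΣR = 10.7 + 2.67 = 13.37 MΩ.
V = V_in · R/ΣR = 9.53 × 0.8003 = 7.627 V.

V ≈ 7.63 V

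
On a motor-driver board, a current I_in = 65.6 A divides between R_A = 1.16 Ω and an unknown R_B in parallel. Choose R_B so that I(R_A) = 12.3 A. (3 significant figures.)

In a two-way split, I_A/I_in = R_B/(R_A + R_B).
12.3/65.6 = R_B/(R_A + R_B) → R_B = R_A · (0.1875)/(1 − 0.1875) = 1.16 × 0.2308 = 0.2677 Ω.

R_B ≈ 0.268 Ω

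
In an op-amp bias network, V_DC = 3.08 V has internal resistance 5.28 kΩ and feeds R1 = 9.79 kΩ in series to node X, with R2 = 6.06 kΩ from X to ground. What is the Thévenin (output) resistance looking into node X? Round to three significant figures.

R_th ≈ 4.32 kΩ

R1' = 5.28 + 9.79 = 15.07 kΩ (source resistance + R1).
Zeroing V_DC shorts the top of R1' to ground, so R_th = R1' ‖ R2 = 4.322 kΩ.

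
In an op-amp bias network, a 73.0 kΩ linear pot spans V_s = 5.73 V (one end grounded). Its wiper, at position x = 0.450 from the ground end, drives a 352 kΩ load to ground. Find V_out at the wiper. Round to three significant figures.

Lower segment x·R_p = 32.85 kΩ; upper segment (1−x)·R_p = 40.15 kΩ.
Lower segment in parallel with the load: 32.85 ‖ 352 = 30.05 kΩ.
V_out = 5.73 × 30.05/(40.15 + 30.05) = 2.453 V.

V_out ≈ 2.45 V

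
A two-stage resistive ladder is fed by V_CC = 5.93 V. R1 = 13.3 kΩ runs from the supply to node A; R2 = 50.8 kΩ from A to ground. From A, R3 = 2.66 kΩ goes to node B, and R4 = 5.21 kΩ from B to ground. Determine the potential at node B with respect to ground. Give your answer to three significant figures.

Node A sees R2 in parallel with the series input of stage 2, R3 + R4 = 7.870 kΩ.
Effective lower resistance at A: R2 ‖ 7.870 = 6.814 kΩ.
So V_A = 5.93 × 0.3388 = 2.009 V.
Then the unloaded second divider: V_B = V_A × R4/(R3+R4) = 2.009 × 0.6620 = 1.330 V.

V_B ≈ 1.33 V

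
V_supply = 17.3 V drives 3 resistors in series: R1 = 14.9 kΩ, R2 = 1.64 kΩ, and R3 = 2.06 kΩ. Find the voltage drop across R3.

ΣR = 14.9 + 1.64 + 2.06 = 18.60 kΩ.
By the voltage-divider rule, V = 17.3 × 2.060/18.60 = 1.916 V.

V ≈ 1.92 V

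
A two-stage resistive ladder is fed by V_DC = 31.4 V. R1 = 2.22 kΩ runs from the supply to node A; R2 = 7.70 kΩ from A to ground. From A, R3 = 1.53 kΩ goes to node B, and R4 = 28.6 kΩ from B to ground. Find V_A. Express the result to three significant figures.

Node A sees R2 in parallel with the series input of stage 2, R3 + R4 = 30.13 kΩ.
Effective lower resistance at A: R2 ‖ 30.13 = 6.133 kΩ.
First divider: V_A = V_DC · 6.133/(2.22 + 6.133) = 23.05 V.

V_A ≈ 23.1 V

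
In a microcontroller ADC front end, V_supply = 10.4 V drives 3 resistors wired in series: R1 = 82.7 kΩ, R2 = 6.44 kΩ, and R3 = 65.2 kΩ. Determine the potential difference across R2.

Total series resistance ΣR = 82.7 + 6.44 + 65.2 = 154.3 kΩ.
By the voltage-divider rule, V = 10.4 × 6.440/154.3 = 0.4340 V.

V ≈ 0.434 V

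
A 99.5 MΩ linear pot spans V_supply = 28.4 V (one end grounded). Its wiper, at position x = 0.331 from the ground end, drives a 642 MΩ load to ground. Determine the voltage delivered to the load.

V_out ≈ 9.09 V

Lower segment x·R_p = 32.93 MΩ; upper segment (1−x)·R_p = 66.57 MΩ.
R_L loads the lower segment: effective lower R = 31.33 MΩ.
Loaded-divider output: V_out = 28.4 × 0.3200 = 9.088 V.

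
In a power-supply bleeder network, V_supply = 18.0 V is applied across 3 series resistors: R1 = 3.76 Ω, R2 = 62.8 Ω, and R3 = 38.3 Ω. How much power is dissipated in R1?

Series current I = V_supply/ΣR = 18.0/104.9 = 0.1717 A.
P(R1) = I²·R1 = (0.1717)² × 3.76 = 0.1108 W.

P ≈ 0.111 W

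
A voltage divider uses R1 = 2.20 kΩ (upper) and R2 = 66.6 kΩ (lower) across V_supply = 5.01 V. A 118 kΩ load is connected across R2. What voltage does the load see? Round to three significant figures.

V_out ≈ 4.76 V

The load sits in parallel with R2, giving an effective lower resistance R2' = R2·R_L/(R2+R_L) = 42.57 kΩ.
Voltage divider with the loaded lower leg: V_out = 5.01 × 42.57/(2.20 + 42.57) = 5.01 × 0.9509 = 4.764 V.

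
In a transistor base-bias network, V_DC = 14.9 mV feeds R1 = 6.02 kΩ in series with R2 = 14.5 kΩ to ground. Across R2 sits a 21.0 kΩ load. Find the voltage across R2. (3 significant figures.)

The load sits in parallel with R2, giving an effective lower resistance R2' = R2·R_L/(R2+R_L) = 8.577 kΩ.
Then V_out = V_DC · R2'/(R1 + R2') = 14.9 × 8.577/14.60 = 8.755 mV.

V_out ≈ 8.76 mV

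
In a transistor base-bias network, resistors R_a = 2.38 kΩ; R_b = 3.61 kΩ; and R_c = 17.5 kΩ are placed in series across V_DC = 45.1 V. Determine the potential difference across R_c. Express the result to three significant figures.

V ≈ 33.6 V

ΣR = 2.38 + 3.61 + 17.5 = 23.49 kΩ.
V = V_DC · R/ΣR = 45.1 × 0.7450 = 33.60 V.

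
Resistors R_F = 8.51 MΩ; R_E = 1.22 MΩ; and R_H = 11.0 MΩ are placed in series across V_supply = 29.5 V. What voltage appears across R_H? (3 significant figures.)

V ≈ 15.7 V

Series total: ΣR = 8.51 + 1.22 + 11.0 = 20.73 MΩ.
V = V_supply · R/ΣR = 29.5 × 0.5306 = 15.65 V.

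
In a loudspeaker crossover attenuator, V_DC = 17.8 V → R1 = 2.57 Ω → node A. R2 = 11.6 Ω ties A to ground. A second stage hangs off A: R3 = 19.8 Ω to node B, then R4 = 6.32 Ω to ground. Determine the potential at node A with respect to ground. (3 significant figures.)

V_A ≈ 13.5 V

Looking into the second stage from A: R3 + R4 = 26.12 Ω appears in parallel with R2.
Effective lower resistance at A: R2 ‖ 26.12 = 8.033 Ω.
So V_A = 17.8 × 0.7576 = 13.49 V.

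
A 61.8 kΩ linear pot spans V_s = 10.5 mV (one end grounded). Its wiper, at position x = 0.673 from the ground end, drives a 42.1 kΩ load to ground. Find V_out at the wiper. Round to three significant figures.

Lower segment x·R_p = 41.59 kΩ; upper segment (1−x)·R_p = 20.21 kΩ.
Lower segment in parallel with the load: 41.59 ‖ 42.1 = 20.92 kΩ.
Then V_out = V_s · 20.92/(20.21 + 20.92) = 5.341 mV.

V_out ≈ 5.34 mV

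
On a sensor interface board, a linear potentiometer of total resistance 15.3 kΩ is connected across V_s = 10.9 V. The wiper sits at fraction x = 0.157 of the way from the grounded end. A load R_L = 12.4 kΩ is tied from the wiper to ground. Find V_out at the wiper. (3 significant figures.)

The pot divides into 12.90 kΩ above the wiper and 2.402 kΩ below.
(x·R_p) ‖ R_L = 2.012 kΩ.
V_out = 10.9 × 2.012/(12.90 + 2.012) = 1.471 V.
(Unloaded: V_out = x·V_s = 1.71 V.)

V_out ≈ 1.47 V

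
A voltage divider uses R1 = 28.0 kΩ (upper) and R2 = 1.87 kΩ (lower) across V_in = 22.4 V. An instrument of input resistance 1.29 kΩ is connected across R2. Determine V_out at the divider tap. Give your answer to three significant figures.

V_out ≈ 0.595 V

The load sits in parallel with R2, giving an effective lower resistance R2' = R2·R_L/(R2+R_L) = 0.7634 kΩ.
Then V_out = V_in · R2'/(R1 + R2') = 22.4 × 0.7634/28.76 = 0.5945 V.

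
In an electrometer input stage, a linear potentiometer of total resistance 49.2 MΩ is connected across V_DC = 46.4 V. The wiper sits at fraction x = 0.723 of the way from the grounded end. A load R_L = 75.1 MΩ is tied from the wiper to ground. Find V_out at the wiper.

The pot divides into 13.63 MΩ above the wiper and 35.57 MΩ below.
(x·R_p) ‖ R_L = 24.14 MΩ.
Then V_out = V_DC · 24.14/(13.63 + 24.14) = 29.66 V.

V_out ≈ 29.7 V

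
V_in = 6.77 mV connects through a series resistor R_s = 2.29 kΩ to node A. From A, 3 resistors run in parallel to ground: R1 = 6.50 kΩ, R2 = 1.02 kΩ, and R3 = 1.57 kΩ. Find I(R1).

Parallel bank: R_p = 1/(1/6.50 + 1/1.02 + 1/1.57) = 0.5646 kΩ.
V_A = 6.77 × 0.5646/2.855 = 1.339 mV.
I(R1) = V_A / R1 = 1.339/6.50 = 0.2060 µA.
(Check via current divider: I_total = 2.372 µA; share G_k/ΣG = 0.08686 → same result.)

I ≈ 0.206 µA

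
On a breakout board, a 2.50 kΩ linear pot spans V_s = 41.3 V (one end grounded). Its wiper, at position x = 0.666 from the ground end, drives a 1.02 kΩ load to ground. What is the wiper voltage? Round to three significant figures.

V_out ≈ 17.8 V

Split the track: R_lower = x·R_p = 1.665 kΩ, R_upper = (1−x)·R_p = 0.8350 kΩ.
(x·R_p) ‖ R_L = 0.6325 kΩ.
V_out = 41.3 × 0.6325/(0.8350 + 0.6325) = 17.80 V.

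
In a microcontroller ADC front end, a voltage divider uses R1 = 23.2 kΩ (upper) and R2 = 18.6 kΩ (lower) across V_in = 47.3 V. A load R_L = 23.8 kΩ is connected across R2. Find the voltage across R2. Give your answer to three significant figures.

First combine the lower leg with the load: R2 ‖ R_L = 10.44 kΩ.
Now apply the divider: V_out = 47.3 × 0.3104 = 14.68 V.

V_out ≈ 14.7 V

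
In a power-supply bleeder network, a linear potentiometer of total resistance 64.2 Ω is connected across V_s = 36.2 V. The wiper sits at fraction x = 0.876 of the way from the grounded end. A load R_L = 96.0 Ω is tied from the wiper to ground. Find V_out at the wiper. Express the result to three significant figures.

V_out ≈ 29.6 V

Lower segment x·R_p = 56.24 Ω; upper segment (1−x)·R_p = 7.961 Ω.
(x·R_p) ‖ R_L = 35.46 Ω.
V_out = 36.2 × 35.46/(7.961 + 35.46) = 29.56 V.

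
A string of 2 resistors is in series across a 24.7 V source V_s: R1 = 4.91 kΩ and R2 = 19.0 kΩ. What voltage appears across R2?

ΣR = 4.91 + 19.0 = 23.91 kΩ.
V = V_s · R/ΣR = 24.7 × 0.7946 = 19.63 V.

V ≈ 19.6 V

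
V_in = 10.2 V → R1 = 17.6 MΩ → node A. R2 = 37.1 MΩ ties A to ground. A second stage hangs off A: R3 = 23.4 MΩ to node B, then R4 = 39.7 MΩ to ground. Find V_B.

V_B ≈ 3.66 V

The second stage (R3 + R4 = 63.10 MΩ) loads node A in parallel with R2.
R2 ‖ (R3+R4) = 23.36 MΩ.
First divider: V_A = V_in · 23.36/(17.6 + 23.36) = 5.818 V.
V_B = V_A × 0.6292 = 3.660 V.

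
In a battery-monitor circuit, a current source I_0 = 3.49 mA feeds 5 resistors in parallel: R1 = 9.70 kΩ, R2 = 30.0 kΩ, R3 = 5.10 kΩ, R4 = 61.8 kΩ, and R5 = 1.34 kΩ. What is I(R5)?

I ≈ 2.38 mA

Total conductance ΣG = 1/9.70 + 1/30.0 + 1/5.10 + 1/61.8 + 1/1.34 = 1.095 (units of 1/kΩ).
R5 takes the fraction G_k/ΣG = 0.7463/1.095 = 0.6816, so I = 3.49 × 0.6816 = 2.379 mA.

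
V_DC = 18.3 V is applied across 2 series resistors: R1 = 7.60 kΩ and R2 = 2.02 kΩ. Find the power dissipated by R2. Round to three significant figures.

Series current I = V_DC/ΣR = 18.3/9.620 = 1.902 mA.
P(R2) = I²·R2 = (1.902)² × 2.02 = 7.310 mW.

P ≈ 7.31 mW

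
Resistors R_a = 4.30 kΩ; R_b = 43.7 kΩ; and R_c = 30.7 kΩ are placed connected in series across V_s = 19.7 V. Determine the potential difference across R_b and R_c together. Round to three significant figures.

V ≈ 18.6 V

ΣR = 4.30 + 43.7 + 30.7 = 78.70 kΩ.
R_{R_b..R_c} = 43.7 + 30.7 = 74.40 kΩ.
By the voltage-divider rule, V = 19.7 × 74.40/78.70 = 18.62 V.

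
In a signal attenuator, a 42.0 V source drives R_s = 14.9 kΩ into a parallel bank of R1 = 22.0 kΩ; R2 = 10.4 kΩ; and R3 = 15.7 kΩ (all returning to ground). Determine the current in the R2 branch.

I ≈ 0.995 mA

Combine the parallel branches: R_p = (1/22.0 + 1/10.4 + 1/15.7)⁻¹ = 4.871 kΩ.
Node voltage V_A = V_CC · R_p/(R_s + R_p) = 42.0 × 0.2464 = 10.35 V.
I(R2) = V_A / R2 = 10.35/10.4 = 0.9949 mA.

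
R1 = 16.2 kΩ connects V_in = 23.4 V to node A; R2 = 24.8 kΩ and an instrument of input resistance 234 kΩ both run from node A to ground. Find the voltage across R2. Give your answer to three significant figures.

The load sits in parallel with R2, giving an effective lower resistance R2' = R2·R_L/(R2+R_L) = 22.42 kΩ.
Voltage divider with the loaded lower leg: V_out = 23.4 × 22.42/(16.2 + 22.42) = 23.4 × 0.5806 = 13.59 V.

V_out ≈ 13.6 V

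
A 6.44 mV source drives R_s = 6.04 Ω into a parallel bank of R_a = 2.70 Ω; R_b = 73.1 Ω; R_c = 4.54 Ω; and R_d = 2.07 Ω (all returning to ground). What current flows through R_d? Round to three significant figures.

I ≈ 0.411 mA

Equivalent of the parallel group: R_p = 0.9196 Ω.
Node voltage V_A = V_CC · R_p/(R_s + R_p) = 6.44 × 0.1321 = 0.8510 mV.
Branch current I = V_A/R_d = 0.8510/2.07 = 0.4111 mA.
(Equivalently: I_total = 0.9253 mA, then current-divider fraction G_k/ΣG = 0.4443.)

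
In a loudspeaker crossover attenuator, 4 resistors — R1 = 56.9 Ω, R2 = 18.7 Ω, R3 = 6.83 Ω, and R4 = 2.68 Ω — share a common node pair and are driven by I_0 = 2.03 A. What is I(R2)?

I ≈ 0.184 A

Total conductance ΣG = 1/56.9 + 1/18.7 + 1/6.83 + 1/2.68 = 0.5906 (units of 1/Ω).
R2 takes the fraction G_k/ΣG = 0.05348/0.5906 = 0.09055, so I = 2.03 × 0.09055 = 0.1838 A.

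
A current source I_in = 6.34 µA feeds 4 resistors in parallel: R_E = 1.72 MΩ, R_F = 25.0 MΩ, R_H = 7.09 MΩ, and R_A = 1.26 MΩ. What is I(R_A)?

I ≈ 3.23 µA

Total conductance ΣG = 1/1.72 + 1/25.0 + 1/7.09 + 1/1.26 = 1.556 (units of 1/MΩ).
By the current-divider rule, I = I_in · G_k/ΣG = 6.34 × 0.5100 = 3.234 µA.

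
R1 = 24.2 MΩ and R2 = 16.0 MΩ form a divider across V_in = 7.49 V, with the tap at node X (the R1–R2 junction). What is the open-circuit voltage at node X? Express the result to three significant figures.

With X open, the divider is unloaded: V_th = 7.49 × 16.0/40.20 = 2.981 V.

V_th ≈ 2.98 V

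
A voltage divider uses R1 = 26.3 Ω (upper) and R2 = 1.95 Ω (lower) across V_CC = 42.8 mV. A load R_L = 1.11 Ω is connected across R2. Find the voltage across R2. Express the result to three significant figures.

V_out ≈ 1.12 mV

The load sits in parallel with R2, giving an effective lower resistance R2' = R2·R_L/(R2+R_L) = 0.7074 Ω.
Voltage divider with the loaded lower leg: V_out = 42.8 × 0.7074/(26.3 + 0.7074) = 42.8 × 0.02619 = 1.121 mV.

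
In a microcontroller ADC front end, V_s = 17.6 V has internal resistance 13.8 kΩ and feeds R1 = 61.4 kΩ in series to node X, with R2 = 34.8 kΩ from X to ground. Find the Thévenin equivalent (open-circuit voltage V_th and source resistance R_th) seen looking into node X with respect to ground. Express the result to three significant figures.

V_th ≈ 5.57 V, R_th ≈ 23.8 kΩ

R1' = 13.8 + 61.4 = 75.20 kΩ (source resistance + R1).
Open-circuit (no load on X): V_th = V_s · R2/(R1' + R2) = 17.6 × 34.8/(75.20 + 34.8) = 5.568 V.
With V_s suppressed (replaced by a short), R_th = R1' ‖ R2 = (75.20 × 34.8)/(75.20 + 34.8) = 23.79 kΩ.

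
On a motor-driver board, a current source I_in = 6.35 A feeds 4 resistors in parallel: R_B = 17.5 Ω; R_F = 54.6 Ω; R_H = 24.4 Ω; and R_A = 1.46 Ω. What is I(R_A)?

Total conductance ΣG = 1/17.5 + 1/54.6 + 1/24.4 + 1/1.46 = 0.8014 (units of 1/Ω).
By the current-divider rule, I = I_in · G_k/ΣG = 6.35 × 0.8547 = 5.427 A.

I ≈ 5.43 A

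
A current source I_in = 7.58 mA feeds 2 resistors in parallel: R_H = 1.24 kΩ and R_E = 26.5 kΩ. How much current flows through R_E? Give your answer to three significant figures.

I ≈ 0.339 mA

For two parallel branches, I_k = I_in · (other R)/(sum of R).
So I = 7.58 × 1.24/27.74 = 0.3388 mA.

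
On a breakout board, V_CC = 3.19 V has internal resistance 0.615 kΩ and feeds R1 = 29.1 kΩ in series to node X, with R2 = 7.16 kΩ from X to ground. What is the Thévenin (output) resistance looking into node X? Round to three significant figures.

R1' = 0.615 + 29.1 = 29.71 kΩ (source resistance + R1).
Looking into X with the source shorted: R_th = R1'·R2/(R1'+R2) = 29.71 × 7.16/36.88 = 5.770 kΩ.

R_th ≈ 5.77 kΩ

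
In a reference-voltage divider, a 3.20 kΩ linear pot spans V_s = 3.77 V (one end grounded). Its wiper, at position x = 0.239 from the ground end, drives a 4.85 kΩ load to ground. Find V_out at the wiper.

V_out ≈ 0.804 V

The pot divides into 2.435 kΩ above the wiper and 0.7648 kΩ below.
R_L loads the lower segment: effective lower R = 0.6606 kΩ.
Loaded-divider output: V_out = 3.77 × 0.2134 = 0.8045 V.
(Unloaded: V_out = x·V_s = 0.901 V.)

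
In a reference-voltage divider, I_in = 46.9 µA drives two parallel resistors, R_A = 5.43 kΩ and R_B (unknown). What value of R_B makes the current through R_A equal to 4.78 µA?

In a two-way split, I_A/I_in = R_B/(R_A + R_B).
With f = 0.1019, R_B = R_A · f/(1−f) = 5.43 × 0.1135 = 0.6162 kΩ.

R_B ≈ 0.616 kΩ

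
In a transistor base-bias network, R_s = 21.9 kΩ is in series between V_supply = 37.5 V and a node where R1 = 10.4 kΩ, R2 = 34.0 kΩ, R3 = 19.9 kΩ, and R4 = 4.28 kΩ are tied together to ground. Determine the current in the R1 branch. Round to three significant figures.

I ≈ 0.362 mA

Parallel bank: R_p = 1/(1/10.4 + 1/34.0 + 1/19.9 + 1/4.28) = 2.442 kΩ.
V_A by voltage divider: V_A = 37.5 × 2.442/(21.9 + 2.442) = 3.762 V.
Branch current I = V_A/R1 = 3.762/10.4 = 0.3618 mA.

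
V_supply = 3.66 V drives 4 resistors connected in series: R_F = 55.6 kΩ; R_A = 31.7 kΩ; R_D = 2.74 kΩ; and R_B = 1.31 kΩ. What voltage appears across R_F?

V ≈ 2.23 V

Total series resistance ΣR = 55.6 + 31.7 + 2.74 + 1.31 = 91.35 kΩ.
V = V_supply · R/ΣR = 3.66 × 0.6086 = 2.228 V.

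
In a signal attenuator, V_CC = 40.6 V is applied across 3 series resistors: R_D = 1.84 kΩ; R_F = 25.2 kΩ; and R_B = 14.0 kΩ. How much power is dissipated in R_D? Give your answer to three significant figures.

P ≈ 1.80 mW

The common current is I = 40.6/41.04 = 0.9893 mA.
P(R_D) = I²·R_D = (0.9893)² × 1.84 = 1.801 mW.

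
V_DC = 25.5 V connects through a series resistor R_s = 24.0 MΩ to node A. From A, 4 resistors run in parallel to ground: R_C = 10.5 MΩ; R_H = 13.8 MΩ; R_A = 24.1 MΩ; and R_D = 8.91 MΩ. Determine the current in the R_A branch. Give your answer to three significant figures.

I ≈ 0.121 µA

Equivalent of the parallel group: R_p = 3.111 MΩ.
V_A by voltage divider: V_A = 25.5 × 3.111/(24.0 + 3.111) = 2.926 V.
I(R_A) = V_A / R_A = 2.926/24.1 = 0.1214 µA.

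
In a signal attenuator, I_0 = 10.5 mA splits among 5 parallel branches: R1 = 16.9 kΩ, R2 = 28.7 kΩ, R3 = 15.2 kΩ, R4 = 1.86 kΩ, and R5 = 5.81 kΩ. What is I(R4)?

I ≈ 6.49 mA

ΣG = 1/16.9 + 1/28.7 + 1/15.2 + 1/1.86 + 1/5.81 = 0.8696.
R4 takes the fraction G_k/ΣG = 0.5376/0.8696 = 0.6183, so I = 10.5 × 0.6183 = 6.492 mA.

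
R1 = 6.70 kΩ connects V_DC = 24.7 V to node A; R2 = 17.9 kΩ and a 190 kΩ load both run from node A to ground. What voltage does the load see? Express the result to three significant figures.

First combine the lower leg with the load: R2 ‖ R_L = 16.36 kΩ.
Voltage divider with the loaded lower leg: V_out = 24.7 × 16.36/(6.70 + 16.36) = 24.7 × 0.7094 = 17.52 V.

V_out ≈ 17.5 V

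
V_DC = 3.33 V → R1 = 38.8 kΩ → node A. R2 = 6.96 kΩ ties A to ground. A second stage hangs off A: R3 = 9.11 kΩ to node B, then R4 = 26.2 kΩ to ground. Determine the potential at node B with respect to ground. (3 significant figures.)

V_B ≈ 0.322 V

Looking into the second stage from A: R3 + R4 = 35.31 kΩ appears in parallel with R2.
R2 ‖ (R3+R4) = 5.814 kΩ.
V_A = 3.33 × 5.814/(38.8 + 5.814) = 0.4340 V.
Then the unloaded second divider: V_B = V_A × R4/(R3+R4) = 0.4340 × 0.7420 = 0.3220 V.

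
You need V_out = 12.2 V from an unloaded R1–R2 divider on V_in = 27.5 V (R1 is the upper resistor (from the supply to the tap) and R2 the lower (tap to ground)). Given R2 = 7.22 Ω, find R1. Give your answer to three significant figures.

R1 ≈ 9.05 Ω

V_out/V_in = R2/(R1+R2) = 0.4436.
Rearranging, R1 = R2·(1−k)/k = 7.22 × 1.254 = 9.055 Ω.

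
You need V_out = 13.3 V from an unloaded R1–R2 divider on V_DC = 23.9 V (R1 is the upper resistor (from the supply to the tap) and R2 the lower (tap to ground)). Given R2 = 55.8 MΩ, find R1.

The divider ratio is R2/(R1+R2) = 13.3/23.9 = 0.5565.
So R1 = R2 · (V_DC/V_out − 1) = 55.8 × (23.9/13.3 − 1) = 55.8 × 0.7970 = 44.47 MΩ.

R1 ≈ 44.5 MΩ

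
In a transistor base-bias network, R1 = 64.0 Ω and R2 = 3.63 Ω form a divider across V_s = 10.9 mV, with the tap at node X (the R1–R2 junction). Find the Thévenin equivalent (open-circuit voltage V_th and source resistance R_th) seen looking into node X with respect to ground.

With X open, the divider is unloaded: V_th = 10.9 × 3.63/67.63 = 0.5851 mV.
Zeroing V_s shorts the top of R1 to ground, so R_th = R1 ‖ R2 = 3.435 Ω.

V_th ≈ 0.585 mV, R_th ≈ 3.44 Ω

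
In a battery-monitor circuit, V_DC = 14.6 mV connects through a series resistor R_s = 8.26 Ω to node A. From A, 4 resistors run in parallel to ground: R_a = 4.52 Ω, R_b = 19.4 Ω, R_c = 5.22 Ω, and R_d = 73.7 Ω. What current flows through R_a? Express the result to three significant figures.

Parallel bank: R_p = 1/(1/4.52 + 1/19.4 + 1/5.22 + 1/73.7) = 2.092 Ω.
V_A by voltage divider: V_A = 14.6 × 2.092/(8.26 + 2.092) = 2.951 mV.
Branch current I = V_A/R_a = 2.951/4.52 = 0.6529 mA.

I ≈ 0.653 mA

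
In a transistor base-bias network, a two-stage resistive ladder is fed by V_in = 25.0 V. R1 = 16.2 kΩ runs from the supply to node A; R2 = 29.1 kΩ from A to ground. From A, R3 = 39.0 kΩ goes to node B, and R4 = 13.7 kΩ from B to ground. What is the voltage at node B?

V_B ≈ 3.49 V

Node A sees R2 in parallel with the series input of stage 2, R3 + R4 = 52.70 kΩ.
R2 ‖ (R3+R4) = 18.75 kΩ.
V_A = 25.0 × 18.75/(16.2 + 18.75) = 13.41 V.
V_B = V_A × 0.2600 = 3.486 V.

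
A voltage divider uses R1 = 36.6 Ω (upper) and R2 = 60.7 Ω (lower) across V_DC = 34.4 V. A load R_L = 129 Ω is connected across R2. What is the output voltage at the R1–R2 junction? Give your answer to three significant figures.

The load sits in parallel with R2, giving an effective lower resistance R2' = R2·R_L/(R2+R_L) = 41.28 Ω.
Now apply the divider: V_out = 34.4 × 0.5300 = 18.23 V.
(Unloaded it would be 21.5 V; the load pulls it down.)

V_out ≈ 18.2 V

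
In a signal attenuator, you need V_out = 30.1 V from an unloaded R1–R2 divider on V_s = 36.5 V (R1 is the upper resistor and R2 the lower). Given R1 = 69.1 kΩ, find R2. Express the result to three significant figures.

The divider ratio is R2/(R1+R2) = 30.1/36.5 = 0.8247.
Rearranging, R2 = R1·k/(1−k) = 69.1 × 4.703 = 325.0 kΩ.

R2 ≈ 325 kΩ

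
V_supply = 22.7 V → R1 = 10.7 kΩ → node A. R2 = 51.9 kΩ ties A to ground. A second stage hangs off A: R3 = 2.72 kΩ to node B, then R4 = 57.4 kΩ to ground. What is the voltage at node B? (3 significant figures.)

Node A sees R2 in parallel with the series input of stage 2, R3 + R4 = 60.12 kΩ.
R2 ‖ (R3+R4) = 27.85 kΩ.
V_A = 22.7 × 27.85/(10.7 + 27.85) = 16.40 V.
Stage 2 is unloaded, so V_B = V_A · R4/(R3+R4) = 16.40 × 57.4/60.12 = 15.66 V.

V_B ≈ 15.7 V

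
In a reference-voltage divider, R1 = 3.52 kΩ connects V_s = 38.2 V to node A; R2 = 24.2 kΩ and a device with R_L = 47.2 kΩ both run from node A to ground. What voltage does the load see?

The load sits in parallel with R2, giving an effective lower resistance R2' = R2·R_L/(R2+R_L) = 16.00 kΩ.
Voltage divider with the loaded lower leg: V_out = 38.2 × 16.00/(3.52 + 16.00) = 38.2 × 0.8197 = 31.31 V.

V_out ≈ 31.3 V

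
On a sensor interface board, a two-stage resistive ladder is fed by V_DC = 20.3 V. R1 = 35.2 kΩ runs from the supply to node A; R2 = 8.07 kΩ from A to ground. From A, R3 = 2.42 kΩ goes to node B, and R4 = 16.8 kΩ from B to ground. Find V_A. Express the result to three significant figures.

V_A ≈ 2.82 V

Node A sees R2 in parallel with the series input of stage 2, R3 + R4 = 19.22 kΩ.
Effective lower resistance at A: R2 ‖ 19.22 = 5.684 kΩ.
First divider: V_A = V_DC · 5.684/(35.2 + 5.684) = 2.822 V.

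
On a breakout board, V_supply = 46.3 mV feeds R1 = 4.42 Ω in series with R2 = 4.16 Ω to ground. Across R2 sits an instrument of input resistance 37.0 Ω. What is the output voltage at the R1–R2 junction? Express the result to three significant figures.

The load sits in parallel with R2, giving an effective lower resistance R2' = R2·R_L/(R2+R_L) = 3.740 Ω.
Voltage divider with the loaded lower leg: V_out = 46.3 × 3.740/(4.42 + 3.740) = 46.3 × 0.4583 = 21.22 mV.
(Unloaded it would be 22.4 mV; the load pulls it down.)

V_out ≈ 21.2 mV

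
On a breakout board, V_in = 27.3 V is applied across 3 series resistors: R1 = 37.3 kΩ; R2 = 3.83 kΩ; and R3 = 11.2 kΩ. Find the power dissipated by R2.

Series current I = V_in/ΣR = 27.3/52.33 = 0.5217 mA.
P(R2) = I²·R2 = (0.5217)² × 3.83 = 1.042 mW.

P ≈ 1.04 mW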